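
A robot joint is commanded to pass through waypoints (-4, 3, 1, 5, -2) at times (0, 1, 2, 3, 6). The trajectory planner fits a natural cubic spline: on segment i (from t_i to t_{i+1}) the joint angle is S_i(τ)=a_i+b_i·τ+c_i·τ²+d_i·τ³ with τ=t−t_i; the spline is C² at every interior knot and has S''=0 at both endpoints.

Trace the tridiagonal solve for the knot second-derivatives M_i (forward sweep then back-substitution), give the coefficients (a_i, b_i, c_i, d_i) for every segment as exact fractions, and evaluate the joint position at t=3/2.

Δ: Δ0=7, Δ1=-2, Δ2=4, Δ3=-7/3
row 1: diag=4, rhs=-54; c'=1/4, d'=-27/2
row 2: denom=4−1·1/4=15/4; d'=(36−1·-27/2)/(15/4)=66/5
row 3: denom=8−1·4/15=116/15; d'=(-38−1·66/5)/(116/15)=-192/29
back: M3=-192/29
back: M2=66/5−4/15·-192/29=434/29
back: M1=-27/2−1/4·434/29=-500/29
M: M0=0, M1=-500/29, M2=434/29, M3=-192/29, M4=0
seg 0: a=-4, c=M0/2=0, d=(M1−M0)/(6·1)=-250/87, b=Δ0−h0·(2M0+M1)/6=859/87
seg 1: a=3, c=M1/2=-250/29, d=(M2−M1)/(6·1)=467/87, b=Δ1−h1·(2M1+M2)/6=109/87
seg 2: a=1, c=M2/2=217/29, d=(M3−M2)/(6·1)=-313/87, b=Δ2−h2·(2M2+M3)/6=10/87
seg 3: a=5, c=M3/2=-96/29, d=(M4−M3)/(6·3)=32/87, b=Δ3−h3·(2M3+M4)/6=373/87
t_q=3/2 → seg 1, τ=1/2; S=3+109/87·τ+-250/29·τ²+467/87·τ³=497/232

  seg 0: a=-4 b=859/87 c=0 d=-250/87
  seg 1: a=3 b=109/87 c=-250/29 d=467/87
  seg 2: a=1 b=10/87 c=217/29 d=-313/87
  seg 3: a=5 b=373/87 c=-96/29 d=32/87
S(3/2) = 497/232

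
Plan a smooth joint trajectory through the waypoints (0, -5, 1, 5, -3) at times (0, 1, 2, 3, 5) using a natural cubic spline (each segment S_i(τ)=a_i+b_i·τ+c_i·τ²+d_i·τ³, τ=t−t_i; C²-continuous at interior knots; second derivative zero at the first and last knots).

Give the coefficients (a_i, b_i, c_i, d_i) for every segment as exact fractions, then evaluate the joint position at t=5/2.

  seg 0: a=0 b=-687/86 c=0 d=257/86
  seg 1: a=-5 b=42/43 c=771/86 d=-339/86
  seg 2: a=1 b=609/86 c=-123/43 d=-19/86
  seg 3: a=5 b=30/43 c=-303/86 d=101/172
S(5/2) = 2613/688

Δ: Δ0=-5, Δ1=6, Δ2=4, Δ3=-4
row 1: diag=4, rhs=66; c'=1/4, d'=33/2
row 2: denom=4−1·1/4=15/4; d'=(-12−1·33/2)/(15/4)=-38/5
row 3: denom=6−1·4/15=86/15; d'=(-48−1·-38/5)/(86/15)=-303/43
back: M3=-303/43
back: M2=-38/5−4/15·-303/43=-246/43
back: M1=33/2−1/4·-246/43=771/43
M: M0=0, M1=771/43, M2=-246/43, M3=-303/43, M4=0
seg 0: a=0, c=M0/2=0, d=(M1−M0)/(6·1)=257/86, b=Δ0−h0·(2M0+M1)/6=-687/86
seg 1: a=-5, c=M1/2=771/86, d=(M2−M1)/(6·1)=-339/86, b=Δ1−h1·(2M1+M2)/6=42/43
seg 2: a=1, c=M2/2=-123/43, d=(M3−M2)/(6·1)=-19/86, b=Δ2−h2·(2M2+M3)/6=609/86
seg 3: a=5, c=M3/2=-303/86, d=(M4−M3)/(6·2)=101/172, b=Δ3−h3·(2M3+M4)/6=30/43
t_q=5/2 → seg 2, τ=1/2; S=1+609/86·τ+-123/43·τ²+-19/86·τ³=2613/688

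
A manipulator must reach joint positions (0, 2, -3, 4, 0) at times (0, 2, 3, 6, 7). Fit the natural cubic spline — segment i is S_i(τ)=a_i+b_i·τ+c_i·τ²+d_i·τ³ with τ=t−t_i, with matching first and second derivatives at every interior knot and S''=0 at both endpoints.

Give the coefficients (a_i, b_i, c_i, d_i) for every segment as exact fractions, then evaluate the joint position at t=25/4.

Δ: Δ0=1, Δ1=-5, Δ2=7/3, Δ3=-4
row 1: diag=6, rhs=-36; c'=1/6, d'=-6
row 2: denom=8−1·1/6=47/6; d'=(44−1·-6)/(47/6)=300/47
row 3: denom=8−3·18/47=322/47; d'=(-38−3·300/47)/(322/47)=-1343/161
back: M3=-1343/161
back: M2=300/47−18/47·-1343/161=1542/161
back: M1=-6−1/6·1542/161=-1223/161
M: M0=0, M1=-1223/161, M2=1542/161, M3=-1343/161, M4=0
seg 0: a=0, c=M0/2=0, d=(M1−M0)/(6·2)=-1223/1932, b=Δ0−h0·(2M0+M1)/6=1706/483
seg 1: a=2, c=M1/2=-1223/322, d=(M2−M1)/(6·1)=395/138, b=Δ1−h1·(2M1+M2)/6=-1963/483
seg 2: a=-3, c=M2/2=771/161, d=(M3−M2)/(6·3)=-2885/2898, b=Δ2−h2·(2M2+M3)/6=-2969/966
seg 3: a=4, c=M3/2=-1343/322, d=(M4−M3)/(6·1)=1343/966, b=Δ3−h3·(2M3+M4)/6=-589/483
t_q=25/4 → seg 3, τ=1/4; S=4+-589/483·τ+-1343/322·τ²+1343/966·τ³=10175/2944

  seg 0: a=0 b=1706/483 c=0 d=-1223/1932
  seg 1: a=2 b=-1963/483 c=-1223/322 d=395/138
  seg 2: a=-3 b=-2969/966 c=771/161 d=-2885/2898
  seg 3: a=4 b=-589/483 c=-1343/322 d=1343/966
S(25/4) = 10175/2944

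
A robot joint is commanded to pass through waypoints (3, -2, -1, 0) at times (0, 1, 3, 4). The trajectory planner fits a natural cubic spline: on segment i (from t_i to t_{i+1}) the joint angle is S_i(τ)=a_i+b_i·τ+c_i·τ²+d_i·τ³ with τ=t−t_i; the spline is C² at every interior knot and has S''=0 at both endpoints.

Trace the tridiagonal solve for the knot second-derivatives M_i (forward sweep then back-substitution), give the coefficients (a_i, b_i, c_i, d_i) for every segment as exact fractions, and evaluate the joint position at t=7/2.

  seg 0: a=3 b=-6 c=0 d=1
  seg 1: a=-2 b=-3 c=3 d=-5/8
  seg 2: a=-1 b=3/2 c=-3/4 d=1/4
S(7/2) = -13/32

Δ: Δ0=-5, Δ1=1/2, Δ2=1
row 1: diag=6, rhs=33; c'=1/3, d'=11/2
row 2: denom=6−2·1/3=16/3; d'=(3−2·11/2)/(16/3)=-3/2
back: M2=-3/2
back: M1=11/2−1/3·-3/2=6
M: M0=0, M1=6, M2=-3/2, M3=0
seg 0: a=3, c=M0/2=0, d=(M1−M0)/(6·1)=1, b=Δ0−h0·(2M0+M1)/6=-6
seg 1: a=-2, c=M1/2=3, d=(M2−M1)/(6·2)=-5/8, b=Δ1−h1·(2M1+M2)/6=-3
seg 2: a=-1, c=M2/2=-3/4, d=(M3−M2)/(6·1)=1/4, b=Δ2−h2·(2M2+M3)/6=3/2
t_q=7/2 → seg 2, τ=1/2; S=-1+3/2·τ+-3/4·τ²+1/4·τ³=-13/32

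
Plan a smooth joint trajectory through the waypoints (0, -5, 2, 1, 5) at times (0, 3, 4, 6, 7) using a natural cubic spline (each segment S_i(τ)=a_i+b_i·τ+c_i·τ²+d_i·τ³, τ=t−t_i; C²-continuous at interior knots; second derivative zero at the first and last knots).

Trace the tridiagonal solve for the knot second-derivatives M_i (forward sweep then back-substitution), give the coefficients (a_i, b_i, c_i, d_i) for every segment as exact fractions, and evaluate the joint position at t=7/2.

  seg 0: a=0 b=-2116/375 c=0 d=497/1125
  seg 1: a=-5 b=2357/375 c=497/125 d=-1223/375
  seg 2: a=2 b=334/75 c=-726/125 d=4997/3000
  seg 3: a=1 b=907/750 c=2093/500 d=-2093/1500
S(7/2) = -1271/1000

Δ: Δ0=-5/3, Δ1=7, Δ2=-1/2, Δ3=4
row 1: diag=8, rhs=52; c'=1/8, d'=13/2
row 2: denom=6−1·1/8=47/8; d'=(-45−1·13/2)/(47/8)=-412/47
row 3: denom=6−2·16/47=250/47; d'=(27−2·-412/47)/(250/47)=2093/250
back: M3=2093/250
back: M2=-412/47−16/47·2093/250=-1452/125
back: M1=13/2−1/8·-1452/125=994/125
M: M0=0, M1=994/125, M2=-1452/125, M3=2093/250, M4=0
seg 0: a=0, c=M0/2=0, d=(M1−M0)/(6·3)=497/1125, b=Δ0−h0·(2M0+M1)/6=-2116/375
seg 1: a=-5, c=M1/2=497/125, d=(M2−M1)/(6·1)=-1223/375, b=Δ1−h1·(2M1+M2)/6=2357/375
seg 2: a=2, c=M2/2=-726/125, d=(M3−M2)/(6·2)=4997/3000, b=Δ2−h2·(2M2+M3)/6=334/75
seg 3: a=1, c=M3/2=2093/500, d=(M4−M3)/(6·1)=-2093/1500, b=Δ3−h3·(2M3+M4)/6=907/750
t_q=7/2 → seg 1, τ=1/2; S=-5+2357/375·τ+497/125·τ²+-1223/375·τ³=-1271/1000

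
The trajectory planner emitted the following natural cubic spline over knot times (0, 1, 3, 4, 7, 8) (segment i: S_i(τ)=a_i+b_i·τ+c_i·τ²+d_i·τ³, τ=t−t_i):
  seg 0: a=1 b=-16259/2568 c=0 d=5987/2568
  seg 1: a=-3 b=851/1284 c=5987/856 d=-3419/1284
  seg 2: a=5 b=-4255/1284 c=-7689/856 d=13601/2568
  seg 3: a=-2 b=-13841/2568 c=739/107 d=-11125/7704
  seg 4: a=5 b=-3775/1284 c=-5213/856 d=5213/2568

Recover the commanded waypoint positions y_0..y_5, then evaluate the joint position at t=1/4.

y_0=1 y_1=-3 y_2=5 y_3=-2 y_4=5 y_5=-2
S(1/4) = -29935/54784

y_0 = S_0(0) = a_0 = 1
y_1 = S_1(0) = a_1 = -3
y_2 = S_2(0) = a_2 = 5
y_3 = S_3(0) = a_3 = -2
y_4 = S_4(0) = a_4 = 5
y_5 = S_4(1) = -2
t_q=1/4 is in segment 0 (τ=1/4); S_0(τ)=-29935/54784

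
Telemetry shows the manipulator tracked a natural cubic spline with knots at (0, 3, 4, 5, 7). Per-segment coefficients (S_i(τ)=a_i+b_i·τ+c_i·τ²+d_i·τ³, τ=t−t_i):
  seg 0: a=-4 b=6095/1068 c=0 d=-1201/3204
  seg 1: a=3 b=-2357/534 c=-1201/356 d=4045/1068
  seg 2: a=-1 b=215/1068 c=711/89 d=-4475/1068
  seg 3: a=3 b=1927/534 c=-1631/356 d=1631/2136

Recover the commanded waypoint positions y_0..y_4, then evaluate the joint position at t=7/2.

y_0=-4 y_1=3 y_2=-1 y_3=3 y_4=-2
S(7/2) = 1205/2848

y_0 = S_0(0) = a_0 = -4
y_1 = S_1(0) = a_1 = 3
y_2 = S_2(0) = a_2 = -1
y_3 = S_3(0) = a_3 = 3
y_4 = S_3(2) = -2
t_q=7/2 is in segment 1 (τ=1/2); S_1(τ)=1205/2848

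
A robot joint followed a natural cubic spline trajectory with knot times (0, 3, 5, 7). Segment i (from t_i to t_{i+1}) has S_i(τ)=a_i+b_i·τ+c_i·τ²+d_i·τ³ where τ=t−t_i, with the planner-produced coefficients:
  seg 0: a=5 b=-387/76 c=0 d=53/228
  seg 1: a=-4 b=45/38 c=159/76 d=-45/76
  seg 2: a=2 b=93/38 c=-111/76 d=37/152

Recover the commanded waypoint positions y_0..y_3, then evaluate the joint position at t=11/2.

y_0 = S_0(0) = a_0 = 5
y_1 = S_1(0) = a_1 = -4
y_2 = S_2(0) = a_2 = 2
y_3 = S_2(2) = 3
t_q=11/2 is in segment 2 (τ=1/2); S_2(τ)=3513/1216

y_0=5 y_1=-4 y_2=2 y_3=3
S(11/2) = 3513/1216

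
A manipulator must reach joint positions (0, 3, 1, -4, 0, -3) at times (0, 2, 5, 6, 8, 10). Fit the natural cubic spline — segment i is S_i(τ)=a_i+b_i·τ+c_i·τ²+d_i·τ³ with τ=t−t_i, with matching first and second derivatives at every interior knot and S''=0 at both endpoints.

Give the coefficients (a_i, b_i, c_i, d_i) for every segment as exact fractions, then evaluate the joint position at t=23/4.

Δ: Δ0=3/2, Δ1=-2/3, Δ2=-5, Δ3=2, Δ4=-3/2
row 1: diag=10, rhs=-13; c'=3/10, d'=-13/10
row 2: denom=8−3·3/10=71/10; d'=(-26−3·-13/10)/(71/10)=-221/71
row 3: denom=6−1·10/71=416/71; d'=(42−1·-221/71)/(416/71)=3203/416
row 4: denom=8−2·71/208=761/104; d'=(-21−2·3203/416)/(761/104)=-7571/1522
back: M4=-7571/1522
back: M3=3203/416−71/208·-7571/1522=14303/1522
back: M2=-221/71−10/71·14303/1522=-3376/761
back: M1=-13/10−3/10·-3376/761=47/1522
M: M0=0, M1=47/1522, M2=-3376/761, M3=14303/1522, M4=-7571/1522, M5=0
seg 0: a=0, c=M0/2=0, d=(M1−M0)/(6·2)=47/18264, b=Δ0−h0·(2M0+M1)/6=3401/2283
seg 1: a=3, c=M1/2=47/3044, d=(M2−M1)/(6·3)=-6799/27396, b=Δ1−h1·(2M1+M2)/6=6943/4566
seg 2: a=1, c=M2/2=-1688/761, d=(M3−M2)/(6·1)=21055/9132, b=Δ2−h2·(2M2+M3)/6=-46459/9132
seg 3: a=-4, c=M3/2=14303/3044, d=(M4−M3)/(6·2)=-10937/9132, b=Δ3−h3·(2M3+M4)/6=-11903/4566
seg 4: a=0, c=M4/2=-7571/3044, d=(M5−M4)/(6·2)=7571/18264, b=Δ4−h4·(2M4+M5)/6=8293/4566
t_q=23/4 → seg 2, τ=3/4; S=1+-46459/9132·τ+-1688/761·τ²+21055/9132·τ³=-602105/194816

  seg 0: a=0 b=3401/2283 c=0 d=47/18264
  seg 1: a=3 b=6943/4566 c=47/3044 d=-6799/27396
  seg 2: a=1 b=-46459/9132 c=-1688/761 d=21055/9132
  seg 3: a=-4 b=-11903/4566 c=14303/3044 d=-10937/9132
  seg 4: a=0 b=8293/4566 c=-7571/3044 d=7571/18264
S(23/4) = -602105/194816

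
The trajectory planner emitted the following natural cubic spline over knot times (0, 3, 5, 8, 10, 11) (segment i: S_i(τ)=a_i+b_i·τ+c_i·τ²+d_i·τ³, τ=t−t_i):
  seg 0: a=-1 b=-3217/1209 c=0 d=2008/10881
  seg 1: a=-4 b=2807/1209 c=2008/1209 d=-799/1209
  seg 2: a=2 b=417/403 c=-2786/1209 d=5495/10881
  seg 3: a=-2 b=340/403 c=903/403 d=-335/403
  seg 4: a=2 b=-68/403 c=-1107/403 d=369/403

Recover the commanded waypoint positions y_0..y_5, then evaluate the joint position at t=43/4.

y_0 = S_0(0) = a_0 = -1
y_1 = S_1(0) = a_1 = -4
y_2 = S_2(0) = a_2 = 2
y_3 = S_3(0) = a_3 = -2
y_4 = S_4(0) = a_4 = 2
y_5 = S_4(1) = 0
t_q=43/4 is in segment 4 (τ=3/4); S_4(τ)=18431/25792

y_0=-1 y_1=-4 y_2=2 y_3=-2 y_4=2 y_5=0
S(43/4) = 18431/25792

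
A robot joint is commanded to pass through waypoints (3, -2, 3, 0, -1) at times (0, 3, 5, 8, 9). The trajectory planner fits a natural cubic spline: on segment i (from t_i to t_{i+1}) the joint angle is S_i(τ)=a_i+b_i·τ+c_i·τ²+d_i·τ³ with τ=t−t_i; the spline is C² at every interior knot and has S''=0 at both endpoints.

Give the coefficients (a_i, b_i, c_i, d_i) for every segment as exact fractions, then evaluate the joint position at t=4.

Δ: Δ0=-5/3, Δ1=5/2, Δ2=-1, Δ3=-1
row 1: diag=10, rhs=25; c'=1/5, d'=5/2
row 2: denom=10−2·1/5=48/5; d'=(-21−2·5/2)/(48/5)=-65/24
row 3: denom=8−3·5/16=113/16; d'=(0−3·-65/24)/(113/16)=130/113
back: M3=130/113
back: M2=-65/24−5/16·130/113=-1040/339
back: M1=5/2−1/5·-1040/339=2111/678
M: M0=0, M1=2111/678, M2=-1040/339, M3=130/113, M4=0
seg 0: a=3, c=M0/2=0, d=(M1−M0)/(6·3)=2111/12204, b=Δ0−h0·(2M0+M1)/6=-1457/452
seg 1: a=-2, c=M1/2=2111/1356, d=(M2−M1)/(6·2)=-1397/2712, b=Δ1−h1·(2M1+M2)/6=327/226
seg 2: a=3, c=M2/2=-520/339, d=(M3−M2)/(6·3)=715/3051, b=Δ2−h2·(2M2+M3)/6=506/339
seg 3: a=0, c=M3/2=65/113, d=(M4−M3)/(6·1)=-65/339, b=Δ3−h3·(2M3+M4)/6=-469/339
t_q=4 → seg 1, τ=1; S=-2+327/226·τ+2111/1356·τ²+-1397/2712·τ³=1325/2712

  seg 0: a=3 b=-1457/452 c=0 d=2111/12204
  seg 1: a=-2 b=327/226 c=2111/1356 d=-1397/2712
  seg 2: a=3 b=506/339 c=-520/339 d=715/3051
  seg 3: a=0 b=-469/339 c=65/113 d=-65/339
S(4) = 1325/2712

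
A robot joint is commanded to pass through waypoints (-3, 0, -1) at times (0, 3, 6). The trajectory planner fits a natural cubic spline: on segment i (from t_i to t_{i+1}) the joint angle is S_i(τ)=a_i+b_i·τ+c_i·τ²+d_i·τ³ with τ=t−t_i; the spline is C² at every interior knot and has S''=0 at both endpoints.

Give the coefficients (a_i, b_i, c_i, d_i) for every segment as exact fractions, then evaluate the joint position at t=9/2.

  seg 0: a=-3 b=4/3 c=0 d=-1/27
  seg 1: a=0 b=1/3 c=-1/3 d=1/27
S(9/2) = -1/8

Δ: Δ0=1, Δ1=-1/3
row 1: diag=12, rhs=-8; c'=1/4, d'=-2/3
back: M1=-2/3
M: M0=0, M1=-2/3, M2=0
seg 0: a=-3, c=M0/2=0, d=(M1−M0)/(6·3)=-1/27, b=Δ0−h0·(2M0+M1)/6=4/3
seg 1: a=0, c=M1/2=-1/3, d=(M2−M1)/(6·3)=1/27, b=Δ1−h1·(2M1+M2)/6=1/3
t_q=9/2 → seg 1, τ=3/2; S=0+1/3·τ+-1/3·τ²+1/27·τ³=-1/8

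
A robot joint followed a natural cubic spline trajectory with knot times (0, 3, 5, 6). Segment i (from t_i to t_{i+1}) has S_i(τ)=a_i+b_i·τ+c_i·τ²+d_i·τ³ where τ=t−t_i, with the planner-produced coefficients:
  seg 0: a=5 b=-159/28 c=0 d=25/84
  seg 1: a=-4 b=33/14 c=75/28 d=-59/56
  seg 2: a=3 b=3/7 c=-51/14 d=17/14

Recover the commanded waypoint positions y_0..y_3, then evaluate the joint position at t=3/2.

y_0 = S_0(0) = a_0 = 5
y_1 = S_1(0) = a_1 = -4
y_2 = S_2(0) = a_2 = 3
y_3 = S_2(1) = 1
t_q=3/2 is in segment 0 (τ=3/2); S_0(τ)=-563/224

y_0=5 y_1=-4 y_2=3 y_3=1
S(3/2) = -563/224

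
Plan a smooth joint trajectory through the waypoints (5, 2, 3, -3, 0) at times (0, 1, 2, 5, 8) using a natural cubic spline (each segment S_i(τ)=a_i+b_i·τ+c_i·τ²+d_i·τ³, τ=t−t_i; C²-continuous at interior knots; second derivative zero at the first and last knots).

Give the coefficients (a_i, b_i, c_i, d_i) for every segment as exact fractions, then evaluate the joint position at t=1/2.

  seg 0: a=5 b=-467/112 c=0 d=131/112
  seg 1: a=2 b=-37/56 c=393/112 d=-207/112
  seg 2: a=3 b=13/16 c=-57/28 d=41/112
  seg 3: a=-3 b=-85/56 c=141/112 d=-47/336
S(1/2) = 2743/896

Δ: Δ0=-3, Δ1=1, Δ2=-2, Δ3=1
row 1: diag=4, rhs=24; c'=1/4, d'=6
row 2: denom=8−1·1/4=31/4; d'=(-18−1·6)/(31/4)=-96/31
row 3: denom=12−3·12/31=336/31; d'=(18−3·-96/31)/(336/31)=141/56
back: M3=141/56
back: M2=-96/31−12/31·141/56=-57/14
back: M1=6−1/4·-57/14=393/56
M: M0=0, M1=393/56, M2=-57/14, M3=141/56, M4=0
seg 0: a=5, c=M0/2=0, d=(M1−M0)/(6·1)=131/112, b=Δ0−h0·(2M0+M1)/6=-467/112
seg 1: a=2, c=M1/2=393/112, d=(M2−M1)/(6·1)=-207/112, b=Δ1−h1·(2M1+M2)/6=-37/56
seg 2: a=3, c=M2/2=-57/28, d=(M3−M2)/(6·3)=41/112, b=Δ2−h2·(2M2+M3)/6=13/16
seg 3: a=-3, c=M3/2=141/112, d=(M4−M3)/(6·3)=-47/336, b=Δ3−h3·(2M3+M4)/6=-85/56
t_q=1/2 → seg 0, τ=1/2; S=5+-467/112·τ+0·τ²+131/112·τ³=2743/896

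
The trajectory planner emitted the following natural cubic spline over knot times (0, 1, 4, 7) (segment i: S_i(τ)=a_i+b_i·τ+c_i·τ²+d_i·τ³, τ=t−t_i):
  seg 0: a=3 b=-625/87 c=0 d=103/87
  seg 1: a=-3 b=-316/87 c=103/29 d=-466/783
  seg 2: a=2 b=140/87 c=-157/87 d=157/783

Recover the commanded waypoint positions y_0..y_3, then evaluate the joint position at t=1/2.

y_0=3 y_1=-3 y_2=2 y_3=-4
S(1/2) = -103/232

y_0 = S_0(0) = a_0 = 3
y_1 = S_1(0) = a_1 = -3
y_2 = S_2(0) = a_2 = 2
y_3 = S_2(3) = -4
t_q=1/2 is in segment 0 (τ=1/2); S_0(τ)=-103/232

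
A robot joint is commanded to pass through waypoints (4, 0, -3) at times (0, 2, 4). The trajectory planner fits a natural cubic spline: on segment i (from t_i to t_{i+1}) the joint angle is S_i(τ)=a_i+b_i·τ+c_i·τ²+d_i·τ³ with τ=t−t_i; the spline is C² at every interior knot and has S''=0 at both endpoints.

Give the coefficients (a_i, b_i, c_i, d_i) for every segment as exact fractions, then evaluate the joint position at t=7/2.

Δ: Δ0=-2, Δ1=-3/2
row 1: diag=8, rhs=3; c'=1/4, d'=3/8
back: M1=3/8
M: M0=0, M1=3/8, M2=0
seg 0: a=4, c=M0/2=0, d=(M1−M0)/(6·2)=1/32, b=Δ0−h0·(2M0+M1)/6=-17/8
seg 1: a=0, c=M1/2=3/16, d=(M2−M1)/(6·2)=-1/32, b=Δ1−h1·(2M1+M2)/6=-7/4
t_q=7/2 → seg 1, τ=3/2; S=0+-7/4·τ+3/16·τ²+-1/32·τ³=-591/256

  seg 0: a=4 b=-17/8 c=0 d=1/32
  seg 1: a=0 b=-7/4 c=3/16 d=-1/32
S(7/2) = -591/256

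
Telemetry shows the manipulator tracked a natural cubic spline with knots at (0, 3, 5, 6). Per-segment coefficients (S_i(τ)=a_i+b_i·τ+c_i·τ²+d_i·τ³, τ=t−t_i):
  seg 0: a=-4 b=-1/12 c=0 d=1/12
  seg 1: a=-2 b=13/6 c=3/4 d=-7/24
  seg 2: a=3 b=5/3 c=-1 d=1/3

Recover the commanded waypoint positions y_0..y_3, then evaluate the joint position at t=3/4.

y_0=-4 y_1=-2 y_2=3 y_3=4
S(3/4) = -1031/256

y_0 = S_0(0) = a_0 = -4
y_1 = S_1(0) = a_1 = -2
y_2 = S_2(0) = a_2 = 3
y_3 = S_2(1) = 4
t_q=3/4 is in segment 0 (τ=3/4); S_0(τ)=-1031/256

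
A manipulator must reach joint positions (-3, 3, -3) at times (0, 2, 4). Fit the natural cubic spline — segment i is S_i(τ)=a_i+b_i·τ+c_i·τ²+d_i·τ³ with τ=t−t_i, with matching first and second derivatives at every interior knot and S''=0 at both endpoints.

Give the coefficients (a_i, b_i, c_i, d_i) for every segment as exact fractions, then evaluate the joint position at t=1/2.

  seg 0: a=-3 b=9/2 c=0 d=-3/8
  seg 1: a=3 b=0 c=-9/4 d=3/8
S(1/2) = -51/64

Δ: Δ0=3, Δ1=-3
row 1: diag=8, rhs=-36; c'=1/4, d'=-9/2
back: M1=-9/2
M: M0=0, M1=-9/2, M2=0
seg 0: a=-3, c=M0/2=0, d=(M1−M0)/(6·2)=-3/8, b=Δ0−h0·(2M0+M1)/6=9/2
seg 1: a=3, c=M1/2=-9/4, d=(M2−M1)/(6·2)=3/8, b=Δ1−h1·(2M1+M2)/6=0
t_q=1/2 → seg 0, τ=1/2; S=-3+9/2·τ+0·τ²+-3/8·τ³=-51/64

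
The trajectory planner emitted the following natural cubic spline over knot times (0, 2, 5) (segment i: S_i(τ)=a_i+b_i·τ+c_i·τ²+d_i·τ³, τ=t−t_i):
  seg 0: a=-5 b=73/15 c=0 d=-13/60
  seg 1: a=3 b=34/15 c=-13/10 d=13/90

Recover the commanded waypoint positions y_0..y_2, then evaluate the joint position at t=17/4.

y_0=-5 y_1=3 y_2=2
S(17/4) = 405/128

y_0 = S_0(0) = a_0 = -5
y_1 = S_1(0) = a_1 = 3
y_2 = S_1(3) = 2
t_q=17/4 is in segment 1 (τ=9/4); S_1(τ)=405/128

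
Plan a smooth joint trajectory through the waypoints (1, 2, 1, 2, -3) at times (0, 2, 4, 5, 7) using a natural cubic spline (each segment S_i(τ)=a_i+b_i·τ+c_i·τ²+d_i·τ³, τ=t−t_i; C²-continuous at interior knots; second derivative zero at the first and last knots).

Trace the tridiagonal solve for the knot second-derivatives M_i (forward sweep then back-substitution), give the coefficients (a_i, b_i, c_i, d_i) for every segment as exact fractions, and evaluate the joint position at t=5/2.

Δ: Δ0=1/2, Δ1=-1/2, Δ2=1, Δ3=-5/2
row 1: diag=8, rhs=-6; c'=1/4, d'=-3/4
row 2: denom=6−2·1/4=11/2; d'=(9−2·-3/4)/(11/2)=21/11
row 3: denom=6−1·2/11=64/11; d'=(-21−1·21/11)/(64/11)=-63/16
back: M3=-63/16
back: M2=21/11−2/11·-63/16=21/8
back: M1=-3/4−1/4·21/8=-45/32
M: M0=0, M1=-45/32, M2=21/8, M3=-63/16, M4=0
seg 0: a=1, c=M0/2=0, d=(M1−M0)/(6·2)=-15/128, b=Δ0−h0·(2M0+M1)/6=31/32
seg 1: a=2, c=M1/2=-45/64, d=(M2−M1)/(6·2)=43/128, b=Δ1−h1·(2M1+M2)/6=-7/16
seg 2: a=1, c=M2/2=21/16, d=(M3−M2)/(6·1)=-35/32, b=Δ2−h2·(2M2+M3)/6=25/32
seg 3: a=2, c=M3/2=-63/32, d=(M4−M3)/(6·2)=21/64, b=Δ3−h3·(2M3+M4)/6=1/8
t_q=5/2 → seg 1, τ=1/2; S=2+-7/16·τ+-45/64·τ²+43/128·τ³=1687/1024

  seg 0: a=1 b=31/32 c=0 d=-15/128
  seg 1: a=2 b=-7/16 c=-45/64 d=43/128
  seg 2: a=1 b=25/32 c=21/16 d=-35/32
  seg 3: a=2 b=1/8 c=-63/32 d=21/64
S(5/2) = 1687/1024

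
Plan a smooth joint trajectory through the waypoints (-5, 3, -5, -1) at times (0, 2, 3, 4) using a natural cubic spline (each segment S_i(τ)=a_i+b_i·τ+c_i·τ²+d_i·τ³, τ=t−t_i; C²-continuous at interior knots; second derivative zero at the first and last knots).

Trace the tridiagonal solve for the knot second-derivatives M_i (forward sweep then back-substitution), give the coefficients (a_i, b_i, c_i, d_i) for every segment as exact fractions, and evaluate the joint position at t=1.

Δ: Δ0=4, Δ1=-8, Δ2=4
row 1: diag=6, rhs=-72; c'=1/6, d'=-12
row 2: denom=4−1·1/6=23/6; d'=(72−1·-12)/(23/6)=504/23
back: M2=504/23
back: M1=-12−1/6·504/23=-360/23
M: M0=0, M1=-360/23, M2=504/23, M3=0
seg 0: a=-5, c=M0/2=0, d=(M1−M0)/(6·2)=-30/23, b=Δ0−h0·(2M0+M1)/6=212/23
seg 1: a=3, c=M1/2=-180/23, d=(M2−M1)/(6·1)=144/23, b=Δ1−h1·(2M1+M2)/6=-148/23
seg 2: a=-5, c=M2/2=252/23, d=(M3−M2)/(6·1)=-84/23, b=Δ2−h2·(2M2+M3)/6=-76/23
t_q=1 → seg 0, τ=1; S=-5+212/23·τ+0·τ²+-30/23·τ³=67/23

  seg 0: a=-5 b=212/23 c=0 d=-30/23
  seg 1: a=3 b=-148/23 c=-180/23 d=144/23
  seg 2: a=-5 b=-76/23 c=252/23 d=-84/23
S(1) = 67/23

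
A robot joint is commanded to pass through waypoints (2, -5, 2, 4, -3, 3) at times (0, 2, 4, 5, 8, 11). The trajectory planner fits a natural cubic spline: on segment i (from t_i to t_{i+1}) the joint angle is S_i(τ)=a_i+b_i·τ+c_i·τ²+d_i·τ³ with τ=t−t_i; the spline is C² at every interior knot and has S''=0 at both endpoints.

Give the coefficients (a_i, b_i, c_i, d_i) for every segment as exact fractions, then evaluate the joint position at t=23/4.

Δ: Δ0=-7/2, Δ1=7/2, Δ2=2, Δ3=-7/3, Δ4=2
row 1: diag=8, rhs=42; c'=1/4, d'=21/4
row 2: denom=6−2·1/4=11/2; d'=(-9−2·21/4)/(11/2)=-39/11
row 3: denom=8−1·2/11=86/11; d'=(-26−1·-39/11)/(86/11)=-247/86
row 4: denom=12−3·33/86=933/86; d'=(26−3·-247/86)/(933/86)=2977/933
back: M4=2977/933
back: M3=-247/86−33/86·2977/933=-1274/311
back: M2=-39/11−2/11·-1274/311=-871/311
back: M1=21/4−1/4·-871/311=3701/622
M: M0=0, M1=3701/622, M2=-871/311, M3=-1274/311, M4=2977/933, M5=0
seg 0: a=2, c=M0/2=0, d=(M1−M0)/(6·2)=3701/7464, b=Δ0−h0·(2M0+M1)/6=-5116/933
seg 1: a=-5, c=M1/2=3701/1244, d=(M2−M1)/(6·2)=-5443/7464, b=Δ1−h1·(2M1+M2)/6=871/1866
seg 2: a=2, c=M2/2=-871/622, d=(M3−M2)/(6·1)=-403/1866, b=Δ2−h2·(2M2+M3)/6=3374/933
seg 3: a=4, c=M3/2=-637/311, d=(M4−M3)/(6·3)=6799/16794, b=Δ3−h3·(2M3+M4)/6=313/1866
seg 4: a=-3, c=M4/2=2977/1866, d=(M5−M4)/(6·3)=-2977/16794, b=Δ4−h4·(2M4+M5)/6=-1111/933
t_q=23/4 → seg 3, τ=3/4; S=4+313/1866·τ+-637/311·τ²+6799/16794·τ³=125175/39808

  seg 0: a=2 b=-5116/933 c=0 d=3701/7464
  seg 1: a=-5 b=871/1866 c=3701/1244 d=-5443/7464
  seg 2: a=2 b=3374/933 c=-871/622 d=-403/1866
  seg 3: a=4 b=313/1866 c=-637/311 d=6799/16794
  seg 4: a=-3 b=-1111/933 c=2977/1866 d=-2977/16794
S(23/4) = 125175/39808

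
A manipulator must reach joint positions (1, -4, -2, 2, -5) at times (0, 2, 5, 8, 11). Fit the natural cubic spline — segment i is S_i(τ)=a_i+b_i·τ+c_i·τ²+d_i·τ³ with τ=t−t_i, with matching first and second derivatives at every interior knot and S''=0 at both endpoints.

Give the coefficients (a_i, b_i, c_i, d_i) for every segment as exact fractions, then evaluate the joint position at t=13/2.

  seg 0: a=1 b=-641/207 c=0 d=247/1656
  seg 1: a=-4 b=-541/414 c=247/276 d=-589/7452
  seg 2: a=-2 b=1597/828 c=38/207 d=-949/7452
  seg 3: a=2 b=-169/414 c=-797/828 d=797/7452
S(13/2) = 645/736

Δ: Δ0=-5/2, Δ1=2/3, Δ2=4/3, Δ3=-7/3
row 1: diag=10, rhs=19; c'=3/10, d'=19/10
row 2: denom=12−3·3/10=111/10; d'=(4−3·19/10)/(111/10)=-17/111
row 3: denom=12−3·10/37=414/37; d'=(-22−3·-17/111)/(414/37)=-797/414
back: M3=-797/414
back: M2=-17/111−10/37·-797/414=76/207
back: M1=19/10−3/10·76/207=247/138
M: M0=0, M1=247/138, M2=76/207, M3=-797/414, M4=0
seg 0: a=1, c=M0/2=0, d=(M1−M0)/(6·2)=247/1656, b=Δ0−h0·(2M0+M1)/6=-641/207
seg 1: a=-4, c=M1/2=247/276, d=(M2−M1)/(6·3)=-589/7452, b=Δ1−h1·(2M1+M2)/6=-541/414
seg 2: a=-2, c=M2/2=38/207, d=(M3−M2)/(6·3)=-949/7452, b=Δ2−h2·(2M2+M3)/6=1597/828
seg 3: a=2, c=M3/2=-797/828, d=(M4−M3)/(6·3)=797/7452, b=Δ3−h3·(2M3+M4)/6=-169/414
t_q=13/2 → seg 2, τ=3/2; S=-2+1597/828·τ+38/207·τ²+-949/7452·τ³=645/736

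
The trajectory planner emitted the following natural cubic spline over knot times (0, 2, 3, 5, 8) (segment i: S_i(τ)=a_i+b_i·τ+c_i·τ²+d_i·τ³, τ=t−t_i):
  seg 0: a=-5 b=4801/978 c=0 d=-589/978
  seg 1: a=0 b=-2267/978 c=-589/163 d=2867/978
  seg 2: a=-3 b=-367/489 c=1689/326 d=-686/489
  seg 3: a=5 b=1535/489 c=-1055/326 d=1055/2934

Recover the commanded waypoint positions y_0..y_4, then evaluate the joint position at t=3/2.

y_0=-5 y_1=0 y_2=-3 y_3=5 y_4=-5
S(3/2) = 863/2608

y_0 = S_0(0) = a_0 = -5
y_1 = S_1(0) = a_1 = 0
y_2 = S_2(0) = a_2 = -3
y_3 = S_3(0) = a_3 = 5
y_4 = S_3(3) = -5
t_q=3/2 is in segment 0 (τ=3/2); S_0(τ)=863/2608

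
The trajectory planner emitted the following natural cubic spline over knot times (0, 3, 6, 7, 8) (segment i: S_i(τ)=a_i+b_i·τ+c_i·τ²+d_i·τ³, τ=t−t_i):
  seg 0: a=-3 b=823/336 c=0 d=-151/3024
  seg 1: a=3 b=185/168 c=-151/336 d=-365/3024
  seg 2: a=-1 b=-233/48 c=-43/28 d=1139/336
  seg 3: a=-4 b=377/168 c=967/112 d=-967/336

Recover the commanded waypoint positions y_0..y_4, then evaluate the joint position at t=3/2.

y_0=-3 y_1=3 y_2=-1 y_3=-4 y_4=4
S(3/2) = 453/896

y_0 = S_0(0) = a_0 = -3
y_1 = S_1(0) = a_1 = 3
y_2 = S_2(0) = a_2 = -1
y_3 = S_3(0) = a_3 = -4
y_4 = S_3(1) = 4
t_q=3/2 is in segment 0 (τ=3/2); S_0(τ)=453/896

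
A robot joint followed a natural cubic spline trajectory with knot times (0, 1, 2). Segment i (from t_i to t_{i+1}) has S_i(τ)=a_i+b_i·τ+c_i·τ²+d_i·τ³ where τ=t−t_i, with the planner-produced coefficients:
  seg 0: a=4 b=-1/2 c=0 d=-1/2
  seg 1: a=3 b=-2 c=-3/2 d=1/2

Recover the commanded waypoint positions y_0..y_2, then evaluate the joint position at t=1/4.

y_0=4 y_1=3 y_2=0
S(1/4) = 495/128

y_0 = S_0(0) = a_0 = 4
y_1 = S_1(0) = a_1 = 3
y_2 = S_1(1) = 0
t_q=1/4 is in segment 0 (τ=1/4); S_0(τ)=495/128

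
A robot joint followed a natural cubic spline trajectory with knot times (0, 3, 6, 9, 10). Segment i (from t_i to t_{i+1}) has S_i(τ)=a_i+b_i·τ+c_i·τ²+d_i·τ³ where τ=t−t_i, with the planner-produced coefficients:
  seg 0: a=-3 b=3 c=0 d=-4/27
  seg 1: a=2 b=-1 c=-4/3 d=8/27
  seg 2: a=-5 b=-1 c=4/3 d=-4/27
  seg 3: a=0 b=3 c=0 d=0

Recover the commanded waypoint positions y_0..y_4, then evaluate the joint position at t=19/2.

y_0 = S_0(0) = a_0 = -3
y_1 = S_1(0) = a_1 = 2
y_2 = S_2(0) = a_2 = -5
y_3 = S_3(0) = a_3 = 0
y_4 = S_3(1) = 3
t_q=19/2 is in segment 3 (τ=1/2); S_3(τ)=3/2

y_0=-3 y_1=2 y_2=-5 y_3=0 y_4=3
S(19/2) = 3/2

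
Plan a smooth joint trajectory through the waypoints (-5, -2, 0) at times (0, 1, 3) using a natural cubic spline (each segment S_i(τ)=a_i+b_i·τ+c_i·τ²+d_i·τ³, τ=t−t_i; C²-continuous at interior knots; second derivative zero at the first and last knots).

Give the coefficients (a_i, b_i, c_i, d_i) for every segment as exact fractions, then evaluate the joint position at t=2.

Δ: Δ0=3, Δ1=1
row 1: diag=6, rhs=-12; c'=1/3, d'=-2
back: M1=-2
M: M0=0, M1=-2, M2=0
seg 0: a=-5, c=M0/2=0, d=(M1−M0)/(6·1)=-1/3, b=Δ0−h0·(2M0+M1)/6=10/3
seg 1: a=-2, c=M1/2=-1, d=(M2−M1)/(6·2)=1/6, b=Δ1−h1·(2M1+M2)/6=7/3
t_q=2 → seg 1, τ=1; S=-2+7/3·τ+-1·τ²+1/6·τ³=-1/2

  seg 0: a=-5 b=10/3 c=0 d=-1/3
  seg 1: a=-2 b=7/3 c=-1 d=1/6
S(2) = -1/2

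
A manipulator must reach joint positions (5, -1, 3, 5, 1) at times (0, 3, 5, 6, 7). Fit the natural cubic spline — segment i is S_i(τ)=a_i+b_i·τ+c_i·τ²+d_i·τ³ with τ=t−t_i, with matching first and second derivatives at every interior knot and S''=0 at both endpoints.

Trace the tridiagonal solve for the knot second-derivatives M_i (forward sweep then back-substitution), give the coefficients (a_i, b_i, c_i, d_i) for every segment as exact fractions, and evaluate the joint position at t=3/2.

  seg 0: a=5 b=-334/107 c=0 d=40/321
  seg 1: a=-1 b=26/107 c=120/107 d=-13/107
  seg 2: a=3 b=350/107 c=42/107 d=-178/107
  seg 3: a=5 b=-100/107 c=-492/107 d=164/107
S(3/2) = 79/107

Δ: Δ0=-2, Δ1=2, Δ2=2, Δ3=-4
row 1: diag=10, rhs=24; c'=1/5, d'=12/5
row 2: denom=6−2·1/5=28/5; d'=(0−2·12/5)/(28/5)=-6/7
row 3: denom=4−1·5/28=107/28; d'=(-36−1·-6/7)/(107/28)=-984/107
back: M3=-984/107
back: M2=-6/7−5/28·-984/107=84/107
back: M1=12/5−1/5·84/107=240/107
M: M0=0, M1=240/107, M2=84/107, M3=-984/107, M4=0
seg 0: a=5, c=M0/2=0, d=(M1−M0)/(6·3)=40/321, b=Δ0−h0·(2M0+M1)/6=-334/107
seg 1: a=-1, c=M1/2=120/107, d=(M2−M1)/(6·2)=-13/107, b=Δ1−h1·(2M1+M2)/6=26/107
seg 2: a=3, c=M2/2=42/107, d=(M3−M2)/(6·1)=-178/107, b=Δ2−h2·(2M2+M3)/6=350/107
seg 3: a=5, c=M3/2=-492/107, d=(M4−M3)/(6·1)=164/107, b=Δ3−h3·(2M3+M4)/6=-100/107
t_q=3/2 → seg 0, τ=3/2; S=5+-334/107·τ+0·τ²+40/321·τ³=79/107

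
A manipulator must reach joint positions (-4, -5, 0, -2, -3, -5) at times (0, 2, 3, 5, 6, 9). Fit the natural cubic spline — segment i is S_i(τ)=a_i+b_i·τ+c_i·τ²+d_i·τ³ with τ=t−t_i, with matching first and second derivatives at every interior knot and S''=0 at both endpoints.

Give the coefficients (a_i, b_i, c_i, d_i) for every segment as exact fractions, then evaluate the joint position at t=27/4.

  seg 0: a=-4 b=-24235/8718 c=0 d=4969/8718
  seg 1: a=-5 b=35393/8718 c=4969/1453 d=-21617/8718
  seg 2: a=0 b=15085/4359 c=-11679/2906 d=15593/17436
  seg 3: a=-2 b=-8210/4359 c=1957/1453 d=-2020/4359
  seg 4: a=-3 b=-2528/4359 c=-63/1453 d=7/1453
S(27/4) = -321503/92992

Δ: Δ0=-1/2, Δ1=5, Δ2=-1, Δ3=-1, Δ4=-2/3
row 1: diag=6, rhs=33; c'=1/6, d'=11/2
row 2: denom=6−1·1/6=35/6; d'=(-36−1·11/2)/(35/6)=-249/35
row 3: denom=6−2·12/35=186/35; d'=(0−2·-249/35)/(186/35)=83/31
row 4: denom=8−1·35/186=1453/186; d'=(2−1·83/31)/(1453/186)=-126/1453
back: M4=-126/1453
back: M3=83/31−35/186·-126/1453=3914/1453
back: M2=-249/35−12/35·3914/1453=-11679/1453
back: M1=11/2−1/6·-11679/1453=9938/1453
M: M0=0, M1=9938/1453, M2=-11679/1453, M3=3914/1453, M4=-126/1453, M5=0
seg 0: a=-4, c=M0/2=0, d=(M1−M0)/(6·2)=4969/8718, b=Δ0−h0·(2M0+M1)/6=-24235/8718
seg 1: a=-5, c=M1/2=4969/1453, d=(M2−M1)/(6·1)=-21617/8718, b=Δ1−h1·(2M1+M2)/6=35393/8718
seg 2: a=0, c=M2/2=-11679/2906, d=(M3−M2)/(6·2)=15593/17436, b=Δ2−h2·(2M2+M3)/6=15085/4359
seg 3: a=-2, c=M3/2=1957/1453, d=(M4−M3)/(6·1)=-2020/4359, b=Δ3−h3·(2M3+M4)/6=-8210/4359
seg 4: a=-3, c=M4/2=-63/1453, d=(M5−M4)/(6·3)=7/1453, b=Δ4−h4·(2M4+M5)/6=-2528/4359
t_q=27/4 → seg 4, τ=3/4; S=-3+-2528/4359·τ+-63/1453·τ²+7/1453·τ³=-321503/92992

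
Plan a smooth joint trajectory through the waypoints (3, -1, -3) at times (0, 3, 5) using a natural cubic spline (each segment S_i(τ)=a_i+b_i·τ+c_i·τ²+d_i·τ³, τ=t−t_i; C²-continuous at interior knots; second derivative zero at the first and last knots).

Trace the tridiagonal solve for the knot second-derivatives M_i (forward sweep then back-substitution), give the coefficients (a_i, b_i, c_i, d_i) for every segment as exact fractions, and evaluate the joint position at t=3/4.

  seg 0: a=3 b=-43/30 c=0 d=1/90
  seg 1: a=-1 b=-17/15 c=1/10 d=-1/60
S(3/4) = 247/128

Δ: Δ0=-4/3, Δ1=-1
row 1: diag=10, rhs=2; c'=1/5, d'=1/5
back: M1=1/5
M: M0=0, M1=1/5, M2=0
seg 0: a=3, c=M0/2=0, d=(M1−M0)/(6·3)=1/90, b=Δ0−h0·(2M0+M1)/6=-43/30
seg 1: a=-1, c=M1/2=1/10, d=(M2−M1)/(6·2)=-1/60, b=Δ1−h1·(2M1+M2)/6=-17/15
t_q=3/4 → seg 0, τ=3/4; S=3+-43/30·τ+0·τ²+1/90·τ³=247/128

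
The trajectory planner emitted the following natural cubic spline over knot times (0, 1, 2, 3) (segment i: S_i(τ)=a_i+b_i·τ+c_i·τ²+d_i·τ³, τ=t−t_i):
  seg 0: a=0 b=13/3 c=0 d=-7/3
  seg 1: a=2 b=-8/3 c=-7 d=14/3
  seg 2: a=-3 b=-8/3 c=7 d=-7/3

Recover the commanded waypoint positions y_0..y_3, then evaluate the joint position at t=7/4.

y_0 = S_0(0) = a_0 = 0
y_1 = S_1(0) = a_1 = 2
y_2 = S_2(0) = a_2 = -3
y_3 = S_2(1) = -1
t_q=7/4 is in segment 1 (τ=3/4); S_1(τ)=-63/32

y_0=0 y_1=2 y_2=-3 y_3=-1
S(7/4) = -63/32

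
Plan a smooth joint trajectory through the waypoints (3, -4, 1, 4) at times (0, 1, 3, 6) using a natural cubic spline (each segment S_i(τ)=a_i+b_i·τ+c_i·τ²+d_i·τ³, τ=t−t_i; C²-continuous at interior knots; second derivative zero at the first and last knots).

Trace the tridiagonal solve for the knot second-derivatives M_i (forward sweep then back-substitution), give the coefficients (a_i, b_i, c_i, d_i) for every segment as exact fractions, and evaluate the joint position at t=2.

Δ: Δ0=-7, Δ1=5/2, Δ2=1
row 1: diag=6, rhs=57; c'=1/3, d'=19/2
row 2: denom=10−2·1/3=28/3; d'=(-9−2·19/2)/(28/3)=-3
back: M2=-3
back: M1=19/2−1/3·-3=21/2
M: M0=0, M1=21/2, M2=-3, M3=0
seg 0: a=3, c=M0/2=0, d=(M1−M0)/(6·1)=7/4, b=Δ0−h0·(2M0+M1)/6=-35/4
seg 1: a=-4, c=M1/2=21/4, d=(M2−M1)/(6·2)=-9/8, b=Δ1−h1·(2M1+M2)/6=-7/2
seg 2: a=1, c=M2/2=-3/2, d=(M3−M2)/(6·3)=1/6, b=Δ2−h2·(2M2+M3)/6=4
t_q=2 → seg 1, τ=1; S=-4+-7/2·τ+21/4·τ²+-9/8·τ³=-27/8

  seg 0: a=3 b=-35/4 c=0 d=7/4
  seg 1: a=-4 b=-7/2 c=21/4 d=-9/8
  seg 2: a=1 b=4 c=-3/2 d=1/6
S(2) = -27/8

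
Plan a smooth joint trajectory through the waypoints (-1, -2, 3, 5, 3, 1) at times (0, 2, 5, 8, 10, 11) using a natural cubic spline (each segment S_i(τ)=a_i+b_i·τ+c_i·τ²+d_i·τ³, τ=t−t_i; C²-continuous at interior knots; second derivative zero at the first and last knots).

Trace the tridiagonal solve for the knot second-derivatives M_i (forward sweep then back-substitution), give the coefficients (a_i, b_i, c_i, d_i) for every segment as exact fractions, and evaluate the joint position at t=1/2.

  seg 0: a=-1 b=-1427/1419 c=0 d=1435/11352
  seg 1: a=-2 b=1451/2838 c=1435/1892 d=-2119/17028
  seg 2: a=3 b=9661/5676 c=-171/473 d=31/5676
  seg 3: a=5 b=-907/2838 c=-591/1892 d=-79/5676
  seg 4: a=3 b=-4927/2838 c=-749/1892 d=749/5676
S(1/2) = -45015/30272

Δ: Δ0=-1/2, Δ1=5/3, Δ2=2/3, Δ3=-1, Δ4=-2
row 1: diag=10, rhs=13; c'=3/10, d'=13/10
row 2: denom=12−3·3/10=111/10; d'=(-6−3·13/10)/(111/10)=-33/37
row 3: denom=10−3·10/37=340/37; d'=(-10−3·-33/37)/(340/37)=-271/340
row 4: denom=6−2·37/170=473/85; d'=(-6−2·-271/340)/(473/85)=-749/946
back: M4=-749/946
back: M3=-271/340−37/170·-749/946=-591/946
back: M2=-33/37−10/37·-591/946=-342/473
back: M1=13/10−3/10·-342/473=1435/946
M: M0=0, M1=1435/946, M2=-342/473, M3=-591/946, M4=-749/946, M5=0
seg 0: a=-1, c=M0/2=0, d=(M1−M0)/(6·2)=1435/11352, b=Δ0−h0·(2M0+M1)/6=-1427/1419
seg 1: a=-2, c=M1/2=1435/1892, d=(M2−M1)/(6·3)=-2119/17028, b=Δ1−h1·(2M1+M2)/6=1451/2838
seg 2: a=3, c=M2/2=-171/473, d=(M3−M2)/(6·3)=31/5676, b=Δ2−h2·(2M2+M3)/6=9661/5676
seg 3: a=5, c=M3/2=-591/1892, d=(M4−M3)/(6·2)=-79/5676, b=Δ3−h3·(2M3+M4)/6=-907/2838
seg 4: a=3, c=M4/2=-749/1892, d=(M5−M4)/(6·1)=749/5676, b=Δ4−h4·(2M4+M5)/6=-4927/2838
t_q=1/2 → seg 0, τ=1/2; S=-1+-1427/1419·τ+0·τ²+1435/11352·τ³=-45015/30272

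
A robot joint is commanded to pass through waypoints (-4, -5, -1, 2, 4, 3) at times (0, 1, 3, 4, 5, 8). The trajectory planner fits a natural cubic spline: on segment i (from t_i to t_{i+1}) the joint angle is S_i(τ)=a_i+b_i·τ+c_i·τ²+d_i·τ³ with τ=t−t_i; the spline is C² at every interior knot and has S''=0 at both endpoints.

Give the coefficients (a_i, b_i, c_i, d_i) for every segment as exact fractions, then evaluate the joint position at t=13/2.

Δ: Δ0=-1, Δ1=2, Δ2=3, Δ3=2, Δ4=-1/3
row 1: diag=6, rhs=18; c'=1/3, d'=3
row 2: denom=6−2·1/3=16/3; d'=(6−2·3)/(16/3)=0
row 3: denom=4−1·3/16=61/16; d'=(-6−1·0)/(61/16)=-96/61
row 4: denom=8−1·16/61=472/61; d'=(-14−1·-96/61)/(472/61)=-379/236
back: M4=-379/236
back: M3=-96/61−16/61·-379/236=-68/59
back: M2=0−3/16·-68/59=51/236
back: M1=3−1/3·51/236=691/236
M: M0=0, M1=691/236, M2=51/236, M3=-68/59, M4=-379/236, M5=0
seg 0: a=-4, c=M0/2=0, d=(M1−M0)/(6·1)=691/1416, b=Δ0−h0·(2M0+M1)/6=-2107/1416
seg 1: a=-5, c=M1/2=691/472, d=(M2−M1)/(6·2)=-40/177, b=Δ1−h1·(2M1+M2)/6=-17/708
seg 2: a=-1, c=M2/2=51/472, d=(M3−M2)/(6·1)=-323/1416, b=Δ2−h2·(2M2+M3)/6=2209/708
seg 3: a=2, c=M3/2=-34/59, d=(M4−M3)/(6·1)=-107/1416, b=Δ3−h3·(2M3+M4)/6=3755/1416
seg 4: a=4, c=M4/2=-379/472, d=(M5−M4)/(6·3)=379/4248, b=Δ4−h4·(2M4+M5)/6=901/708
t_q=13/2 → seg 4, τ=3/2; S=4+901/708·τ+-379/472·τ²+379/4248·τ³=16627/3776

  seg 0: a=-4 b=-2107/1416 c=0 d=691/1416
  seg 1: a=-5 b=-17/708 c=691/472 d=-40/177
  seg 2: a=-1 b=2209/708 c=51/472 d=-323/1416
  seg 3: a=2 b=3755/1416 c=-34/59 d=-107/1416
  seg 4: a=4 b=901/708 c=-379/472 d=379/4248
S(13/2) = 16627/3776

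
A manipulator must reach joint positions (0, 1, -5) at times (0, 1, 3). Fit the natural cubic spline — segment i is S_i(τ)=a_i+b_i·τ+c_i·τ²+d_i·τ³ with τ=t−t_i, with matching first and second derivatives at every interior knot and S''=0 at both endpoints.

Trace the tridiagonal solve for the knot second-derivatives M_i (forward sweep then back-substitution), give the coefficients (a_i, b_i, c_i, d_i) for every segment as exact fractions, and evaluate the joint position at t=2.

  seg 0: a=0 b=5/3 c=0 d=-2/3
  seg 1: a=1 b=-1/3 c=-2 d=1/3
S(2) = -1

Δ: Δ0=1, Δ1=-3
row 1: diag=6, rhs=-24; c'=1/3, d'=-4
back: M1=-4
M: M0=0, M1=-4, M2=0
seg 0: a=0, c=M0/2=0, d=(M1−M0)/(6·1)=-2/3, b=Δ0−h0·(2M0+M1)/6=5/3
seg 1: a=1, c=M1/2=-2, d=(M2−M1)/(6·2)=1/3, b=Δ1−h1·(2M1+M2)/6=-1/3
t_q=2 → seg 1, τ=1; S=1+-1/3·τ+-2·τ²+1/3·τ³=-1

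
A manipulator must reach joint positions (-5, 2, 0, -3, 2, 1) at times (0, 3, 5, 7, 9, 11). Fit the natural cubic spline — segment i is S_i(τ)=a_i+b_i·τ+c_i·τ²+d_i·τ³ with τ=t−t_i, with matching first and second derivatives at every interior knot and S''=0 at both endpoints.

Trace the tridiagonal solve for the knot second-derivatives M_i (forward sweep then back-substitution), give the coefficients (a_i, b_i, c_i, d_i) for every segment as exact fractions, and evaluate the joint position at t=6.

  seg 0: a=-5 b=10303/3180 c=0 d=-961/9540
  seg 1: a=2 b=827/1590 c=-961/1060 d=233/3180
  seg 2: a=0 b=-3541/1590 c=-99/212 d=2641/6360
  seg 3: a=-3 b=706/795 c=1073/530 d=-775/1272
  seg 4: a=2 b=2663/1590 c=-1729/1060 d=1729/6360
S(6) = -4831/2120

Δ: Δ0=7/3, Δ1=-1, Δ2=-3/2, Δ3=5/2, Δ4=-1/2
row 1: diag=10, rhs=-20; c'=1/5, d'=-2
row 2: denom=8−2·1/5=38/5; d'=(-3−2·-2)/(38/5)=5/38
row 3: denom=8−2·5/19=142/19; d'=(24−2·5/38)/(142/19)=451/142
row 4: denom=8−2·19/71=530/71; d'=(-18−2·451/142)/(530/71)=-1729/530
back: M4=-1729/530
back: M3=451/142−19/71·-1729/530=1073/265
back: M2=5/38−5/19·1073/265=-99/106
back: M1=-2−1/5·-99/106=-961/530
M: M0=0, M1=-961/530, M2=-99/106, M3=1073/265, M4=-1729/530, M5=0
seg 0: a=-5, c=M0/2=0, d=(M1−M0)/(6·3)=-961/9540, b=Δ0−h0·(2M0+M1)/6=10303/3180
seg 1: a=2, c=M1/2=-961/1060, d=(M2−M1)/(6·2)=233/3180, b=Δ1−h1·(2M1+M2)/6=827/1590
seg 2: a=0, c=M2/2=-99/212, d=(M3−M2)/(6·2)=2641/6360, b=Δ2−h2·(2M2+M3)/6=-3541/1590
seg 3: a=-3, c=M3/2=1073/530, d=(M4−M3)/(6·2)=-775/1272, b=Δ3−h3·(2M3+M4)/6=706/795
seg 4: a=2, c=M4/2=-1729/1060, d=(M5−M4)/(6·2)=1729/6360, b=Δ4−h4·(2M4+M5)/6=2663/1590
t_q=6 → seg 2, τ=1; S=0+-3541/1590·τ+-99/212·τ²+2641/6360·τ³=-4831/2120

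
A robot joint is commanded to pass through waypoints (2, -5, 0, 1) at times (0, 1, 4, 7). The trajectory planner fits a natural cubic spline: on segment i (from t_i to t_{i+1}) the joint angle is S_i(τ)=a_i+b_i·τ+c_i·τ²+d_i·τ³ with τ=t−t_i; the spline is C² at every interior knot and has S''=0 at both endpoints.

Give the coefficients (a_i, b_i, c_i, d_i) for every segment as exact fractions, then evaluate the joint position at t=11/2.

  seg 0: a=2 b=-239/29 c=0 d=36/29
  seg 1: a=-5 b=-131/29 c=108/29 d=-434/783
  seg 2: a=0 b=83/29 c=-110/87 d=110/783
S(11/2) = 223/116

Δ: Δ0=-7, Δ1=5/3, Δ2=1/3
row 1: diag=8, rhs=52; c'=3/8, d'=13/2
row 2: denom=12−3·3/8=87/8; d'=(-8−3·13/2)/(87/8)=-220/87
back: M2=-220/87
back: M1=13/2−3/8·-220/87=216/29
M: M0=0, M1=216/29, M2=-220/87, M3=0
seg 0: a=2, c=M0/2=0, d=(M1−M0)/(6·1)=36/29, b=Δ0−h0·(2M0+M1)/6=-239/29
seg 1: a=-5, c=M1/2=108/29, d=(M2−M1)/(6·3)=-434/783, b=Δ1−h1·(2M1+M2)/6=-131/29
seg 2: a=0, c=M2/2=-110/87, d=(M3−M2)/(6·3)=110/783, b=Δ2−h2·(2M2+M3)/6=83/29
t_q=11/2 → seg 2, τ=3/2; S=0+83/29·τ+-110/87·τ²+110/783·τ³=223/116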